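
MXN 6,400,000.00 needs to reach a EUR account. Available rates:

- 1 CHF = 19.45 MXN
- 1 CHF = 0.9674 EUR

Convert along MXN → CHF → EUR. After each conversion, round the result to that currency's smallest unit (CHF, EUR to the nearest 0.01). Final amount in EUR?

MXN 6,400,000.00 ÷ 19.45 = CHF 329,048.84
CHF 329,048.84 × 0.9674 = EUR 318,321.85

EUR 318,321.85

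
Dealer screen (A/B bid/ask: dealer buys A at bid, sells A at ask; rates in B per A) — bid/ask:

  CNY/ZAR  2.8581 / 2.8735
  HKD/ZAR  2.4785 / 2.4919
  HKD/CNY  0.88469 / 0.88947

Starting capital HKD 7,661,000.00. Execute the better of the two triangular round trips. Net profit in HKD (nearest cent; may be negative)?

Net profit: HKD 112,621.49

Best loop HKD → CNY → ZAR → HKD:
HKD 7,661,000.00 × 0.88469 (sell HKD at bid) = CNY 6,777,610.09
CNY 6,777,610.09 × 2.8581 (sell CNY at bid) = ZAR 19,371,087.40
ZAR 19,371,087.40 ÷ 2.4919 (buy HKD at ask) = HKD 7,773,621.49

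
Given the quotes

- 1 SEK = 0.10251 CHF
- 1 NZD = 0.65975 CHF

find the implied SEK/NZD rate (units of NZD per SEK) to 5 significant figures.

SEK/NZD = 0.15538

1 SEK × 0.10251 = 0.10251 CHF
0.10251 CHF ÷ 0.65975 = 0.155377 NZD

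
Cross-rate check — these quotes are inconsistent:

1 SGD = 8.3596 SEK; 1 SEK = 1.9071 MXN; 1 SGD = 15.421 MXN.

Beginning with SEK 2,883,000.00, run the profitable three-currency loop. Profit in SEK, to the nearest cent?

Profit: SEK 97,513.33

Profitable loop is SEK → MXN → SGD → SEK:
SEK 2,883,000.00 × 1.9071 = MXN 5,498,169.30
MXN 5,498,169.30 ÷ 15.421 = SGD 356,537.79
SGD 356,537.79 × 8.3596 = SEK 2,980,513.33
Profit = SEK 2,980,513.33 − SEK 2,883,000.00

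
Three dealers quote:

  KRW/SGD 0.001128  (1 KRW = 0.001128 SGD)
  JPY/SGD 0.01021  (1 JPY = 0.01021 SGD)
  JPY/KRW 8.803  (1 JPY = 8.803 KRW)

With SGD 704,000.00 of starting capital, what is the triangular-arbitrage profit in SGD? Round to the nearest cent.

Profitable loop is SGD → KRW → JPY → SGD:
SGD 704,000.00 ÷ 0.001128 = KRW 624,113,475
KRW 624,113,475 ÷ 8.803 = JPY 70,897,816
JPY 70,897,816 × 0.01021 = SGD 723,866.70
Profit = SGD 723,866.70 − SGD 704,000.00

Profit: SGD 19,866.70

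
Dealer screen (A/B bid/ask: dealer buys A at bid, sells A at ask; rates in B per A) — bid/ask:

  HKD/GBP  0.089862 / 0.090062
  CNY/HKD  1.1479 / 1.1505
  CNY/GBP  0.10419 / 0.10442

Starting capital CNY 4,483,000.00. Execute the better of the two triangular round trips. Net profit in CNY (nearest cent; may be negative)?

Best loop CNY → GBP → HKD → CNY:
CNY 4,483,000.00 × 0.10419 (sell CNY at bid) = GBP 467,083.77
GBP 467,083.77 ÷ 0.090062 (buy HKD at ask) = HKD 5,186,246.92
HKD 5,186,246.92 ÷ 1.1505 (buy CNY at ask) = CNY 4,507,820.01

Net profit: CNY 24,820.01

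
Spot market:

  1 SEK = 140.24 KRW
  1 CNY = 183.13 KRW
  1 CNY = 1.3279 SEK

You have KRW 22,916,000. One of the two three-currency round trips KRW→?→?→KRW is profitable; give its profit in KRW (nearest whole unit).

Profitable loop is KRW → CNY → SEK → KRW:
KRW 22,916,000 ÷ 183.13 = CNY 125,135.15
CNY 125,135.15 × 1.3279 = SEK 166,166.97
SEK 166,166.97 × 140.24 = KRW 23,303,255
Profit = KRW 23,303,255 − KRW 22,916,000

Profit: KRW 387,255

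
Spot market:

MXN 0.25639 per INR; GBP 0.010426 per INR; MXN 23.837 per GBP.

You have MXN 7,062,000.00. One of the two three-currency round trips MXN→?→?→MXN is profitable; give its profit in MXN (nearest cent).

Profit: MXN 223,501.95

Profitable loop is MXN → GBP → INR → MXN:
MXN 7,062,000.00 ÷ 23.837 = GBP 296,262.11
GBP 296,262.11 ÷ 0.010426 = INR 28,415,702.43
INR 28,415,702.43 × 0.25639 = MXN 7,285,501.95
Profit = MXN 7,285,501.95 − MXN 7,062,000.00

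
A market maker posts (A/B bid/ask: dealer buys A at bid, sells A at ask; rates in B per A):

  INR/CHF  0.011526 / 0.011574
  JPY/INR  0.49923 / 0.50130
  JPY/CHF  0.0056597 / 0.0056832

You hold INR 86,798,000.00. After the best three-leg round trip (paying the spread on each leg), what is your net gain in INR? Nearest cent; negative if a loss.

Best loop INR → CHF → JPY → INR:
INR 86,798,000.00 × 0.011526 (sell INR at bid) = CHF 1,000,433.75
CHF 1,000,433.75 ÷ 0.0056832 (buy JPY at ask) = JPY 176,033,528
JPY 176,033,528 × 0.49923 (sell JPY at bid) = INR 87,881,218.33

Net profit: INR 1,083,218.33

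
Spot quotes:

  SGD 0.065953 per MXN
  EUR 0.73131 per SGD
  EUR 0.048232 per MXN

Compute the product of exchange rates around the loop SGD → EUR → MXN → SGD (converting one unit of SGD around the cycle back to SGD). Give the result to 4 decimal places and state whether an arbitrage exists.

1.0000 (no arbitrage)

Around SGD → EUR → MXN → SGD: 1 × 0.73131 ÷ 0.048232 × 0.065953 = 1.000002
Product ≈ 1 (deviation 0.000%, within rounding noise).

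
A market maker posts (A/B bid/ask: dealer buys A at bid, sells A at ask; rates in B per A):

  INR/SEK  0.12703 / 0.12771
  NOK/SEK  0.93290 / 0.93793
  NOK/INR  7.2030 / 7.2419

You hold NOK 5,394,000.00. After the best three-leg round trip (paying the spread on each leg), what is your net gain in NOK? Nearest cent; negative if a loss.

Net profit: NOK 46,873.22

Best loop NOK → SEK → INR → NOK:
NOK 5,394,000.00 × 0.93290 (sell NOK at bid) = SEK 5,032,062.60
SEK 5,032,062.60 ÷ 0.12771 (buy INR at ask) = INR 39,402,259.81
INR 39,402,259.81 ÷ 7.2419 (buy NOK at ask) = NOK 5,440,873.22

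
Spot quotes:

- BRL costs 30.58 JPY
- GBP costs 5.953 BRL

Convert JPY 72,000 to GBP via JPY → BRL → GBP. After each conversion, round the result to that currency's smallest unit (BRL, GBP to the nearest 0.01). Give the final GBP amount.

JPY 72,000 ÷ 30.58 = BRL 2,354.48
BRL 2,354.48 ÷ 5.953 = GBP 395.51

GBP 395.51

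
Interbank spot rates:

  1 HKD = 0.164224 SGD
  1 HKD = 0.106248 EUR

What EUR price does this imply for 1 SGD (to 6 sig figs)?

1 SGD ÷ 0.164224 = 6.08924 HKD
6.08924 HKD × 0.106248 = 0.64697 EUR

SGD/EUR = 0.646970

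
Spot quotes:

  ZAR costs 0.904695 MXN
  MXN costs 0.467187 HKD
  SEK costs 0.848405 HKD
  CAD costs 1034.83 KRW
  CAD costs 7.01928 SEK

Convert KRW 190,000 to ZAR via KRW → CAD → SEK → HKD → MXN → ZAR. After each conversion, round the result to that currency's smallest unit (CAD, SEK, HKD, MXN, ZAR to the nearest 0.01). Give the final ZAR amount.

KRW 190,000 ÷ 1034.83 = CAD 183.61
CAD 183.61 × 7.01928 = SEK 1,288.81
SEK 1,288.81 × 0.848405 = HKD 1,093.43
HKD 1,093.43 ÷ 0.467187 = MXN 2,340.45
MXN 2,340.45 ÷ 0.904695 = ZAR 2,587.00

ZAR 2,587.00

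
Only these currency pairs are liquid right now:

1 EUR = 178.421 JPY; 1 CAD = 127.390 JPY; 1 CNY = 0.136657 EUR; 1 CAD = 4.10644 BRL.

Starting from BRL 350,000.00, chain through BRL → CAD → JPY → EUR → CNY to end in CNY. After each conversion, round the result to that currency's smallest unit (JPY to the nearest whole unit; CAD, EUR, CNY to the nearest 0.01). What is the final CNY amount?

CNY 445,307.52

BRL 350,000.00 ÷ 4.10644 = CAD 85,231.98
CAD 85,231.98 × 127.390 = JPY 10,857,702
JPY 10,857,702 ÷ 178.421 = EUR 60,854.39
EUR 60,854.39 ÷ 0.136657 = CNY 445,307.52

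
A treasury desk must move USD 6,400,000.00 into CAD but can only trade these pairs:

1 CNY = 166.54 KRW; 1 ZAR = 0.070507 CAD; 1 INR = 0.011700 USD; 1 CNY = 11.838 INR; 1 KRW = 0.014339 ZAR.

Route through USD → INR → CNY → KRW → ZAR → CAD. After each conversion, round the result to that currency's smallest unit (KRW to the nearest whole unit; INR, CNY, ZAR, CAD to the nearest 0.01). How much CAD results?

CAD 7,780,104.64

USD 6,400,000.00 ÷ 0.011700 = INR 547,008,547.01
INR 547,008,547.01 ÷ 11.838 = CNY 46,207,851.58
CNY 46,207,851.58 × 166.54 = KRW 7,695,455,602
KRW 7,695,455,602 × 0.014339 = ZAR 110,345,137.88
ZAR 110,345,137.88 × 0.070507 = CAD 7,780,104.64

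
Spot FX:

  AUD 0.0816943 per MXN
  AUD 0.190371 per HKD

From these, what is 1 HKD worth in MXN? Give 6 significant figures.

HKD/MXN = 2.33028

1 HKD × 0.190371 = 0.190371 AUD
0.190371 AUD ÷ 0.0816943 = 2.33028 MXN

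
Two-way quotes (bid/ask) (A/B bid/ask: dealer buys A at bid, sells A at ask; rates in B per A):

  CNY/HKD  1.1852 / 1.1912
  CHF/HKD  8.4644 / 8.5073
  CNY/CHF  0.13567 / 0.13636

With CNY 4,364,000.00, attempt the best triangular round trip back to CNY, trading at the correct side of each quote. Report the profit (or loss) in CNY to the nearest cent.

Net profit: CNY 94,591.09

Best loop CNY → HKD → CHF → CNY:
CNY 4,364,000.00 × 1.1852 (sell CNY at bid) = HKD 5,172,212.80
HKD 5,172,212.80 ÷ 8.5073 (buy CHF at ask) = CHF 607,973.48
CHF 607,973.48 ÷ 0.13636 (buy CNY at ask) = CNY 4,458,591.09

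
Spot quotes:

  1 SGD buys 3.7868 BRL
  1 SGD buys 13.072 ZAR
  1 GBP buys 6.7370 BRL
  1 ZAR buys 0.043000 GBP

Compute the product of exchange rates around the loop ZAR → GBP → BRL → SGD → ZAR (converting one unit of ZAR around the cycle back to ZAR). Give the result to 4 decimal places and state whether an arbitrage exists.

1.0000 (no arbitrage)

Around ZAR → GBP → BRL → SGD → ZAR: 1 × 0.043000 × 6.7370 ÷ 3.7868 × 13.072 = 1.000011
Product ≈ 1 (deviation 0.001%, within rounding noise).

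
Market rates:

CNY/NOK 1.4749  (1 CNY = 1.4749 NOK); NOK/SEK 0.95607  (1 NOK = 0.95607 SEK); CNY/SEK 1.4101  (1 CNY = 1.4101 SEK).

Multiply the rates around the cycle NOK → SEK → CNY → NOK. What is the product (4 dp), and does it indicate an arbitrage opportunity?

Around NOK → SEK → CNY → NOK: 1 × 0.95607 ÷ 1.4101 × 1.4749 = 1.000005
Product ≈ 1 (deviation 0.001%, within rounding noise).

1.0000 (no arbitrage)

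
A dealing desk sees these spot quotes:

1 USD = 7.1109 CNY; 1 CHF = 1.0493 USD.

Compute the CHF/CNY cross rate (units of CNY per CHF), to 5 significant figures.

CHF/CNY = 7.4615

1 CHF × 1.0493 = 1.0493 USD
1.0493 USD × 7.1109 = 7.46147 CNY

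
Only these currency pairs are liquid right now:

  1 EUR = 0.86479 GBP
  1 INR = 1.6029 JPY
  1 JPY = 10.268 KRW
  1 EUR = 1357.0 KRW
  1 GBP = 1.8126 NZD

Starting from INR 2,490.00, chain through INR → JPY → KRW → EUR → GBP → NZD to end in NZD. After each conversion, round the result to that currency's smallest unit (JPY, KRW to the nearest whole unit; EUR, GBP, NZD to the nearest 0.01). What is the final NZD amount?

INR 2,490.00 × 1.6029 = JPY 3,991
JPY 3,991 × 10.268 = KRW 40,980
KRW 40,980 ÷ 1357.0 = EUR 30.20
EUR 30.20 × 0.86479 = GBP 26.12
GBP 26.12 × 1.8126 = NZD 47.35

NZD 47.35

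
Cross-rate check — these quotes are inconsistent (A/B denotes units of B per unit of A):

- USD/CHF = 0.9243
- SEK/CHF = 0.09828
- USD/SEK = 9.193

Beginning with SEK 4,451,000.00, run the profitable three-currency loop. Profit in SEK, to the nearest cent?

Profitable loop is SEK → USD → CHF → SEK:
SEK 4,451,000.00 ÷ 9.193 = USD 484,172.74
USD 484,172.74 × 0.9243 = CHF 447,520.86
CHF 447,520.86 ÷ 0.09828 = SEK 4,553,529.34
Profit = SEK 4,553,529.34 − SEK 4,451,000.00

Profit: SEK 102,529.34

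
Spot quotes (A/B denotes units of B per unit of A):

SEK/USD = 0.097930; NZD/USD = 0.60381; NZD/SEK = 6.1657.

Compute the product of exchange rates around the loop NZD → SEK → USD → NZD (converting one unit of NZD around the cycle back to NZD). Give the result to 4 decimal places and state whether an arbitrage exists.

1.0000 (no arbitrage)

Around NZD → SEK → USD → NZD: 1 × 6.1657 × 0.097930 ÷ 0.60381 = 0.999995
Product ≈ 1 (deviation 0.000%, within rounding noise).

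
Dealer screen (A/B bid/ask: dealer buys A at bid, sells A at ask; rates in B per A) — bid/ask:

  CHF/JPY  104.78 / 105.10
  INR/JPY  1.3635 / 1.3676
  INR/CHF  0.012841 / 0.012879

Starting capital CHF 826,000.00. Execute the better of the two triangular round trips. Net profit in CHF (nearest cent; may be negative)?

Best loop CHF → INR → JPY → CHF:
CHF 826,000.00 ÷ 0.012879 (buy INR at ask) = INR 64,135,414.24
INR 64,135,414.24 × 1.3635 (sell INR at bid) = JPY 87,448,637
JPY 87,448,637 ÷ 105.10 (buy CHF at ask) = CHF 832,051.73

Net profit: CHF 6,051.73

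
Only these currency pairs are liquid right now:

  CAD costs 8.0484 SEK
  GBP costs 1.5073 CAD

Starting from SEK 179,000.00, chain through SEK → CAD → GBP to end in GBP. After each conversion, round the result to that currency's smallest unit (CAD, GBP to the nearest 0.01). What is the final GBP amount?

SEK 179,000.00 ÷ 8.0484 = CAD 22,240.45
CAD 22,240.45 ÷ 1.5073 = GBP 14,755.16

GBP 14,755.16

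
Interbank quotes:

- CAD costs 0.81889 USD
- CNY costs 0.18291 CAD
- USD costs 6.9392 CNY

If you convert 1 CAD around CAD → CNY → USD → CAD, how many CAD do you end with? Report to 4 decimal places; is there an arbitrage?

0.9621 (arbitrage exists)

Around CAD → CNY → USD → CAD: 1 ÷ 0.18291 ÷ 6.9392 ÷ 0.81889 = 0.962116
Product < 1; profitable direction is CAD → USD → CNY → CAD.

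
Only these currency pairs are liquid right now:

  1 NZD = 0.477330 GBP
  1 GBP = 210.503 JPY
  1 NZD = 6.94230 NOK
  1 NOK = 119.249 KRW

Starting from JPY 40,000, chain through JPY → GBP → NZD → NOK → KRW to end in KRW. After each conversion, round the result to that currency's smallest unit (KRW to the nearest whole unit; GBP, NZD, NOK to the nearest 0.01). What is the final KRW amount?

JPY 40,000 ÷ 210.503 = GBP 190.02
GBP 190.02 ÷ 0.477330 = NZD 398.09
NZD 398.09 × 6.94230 = NOK 2,763.66
NOK 2,763.66 × 119.249 = KRW 329,564

KRW 329,564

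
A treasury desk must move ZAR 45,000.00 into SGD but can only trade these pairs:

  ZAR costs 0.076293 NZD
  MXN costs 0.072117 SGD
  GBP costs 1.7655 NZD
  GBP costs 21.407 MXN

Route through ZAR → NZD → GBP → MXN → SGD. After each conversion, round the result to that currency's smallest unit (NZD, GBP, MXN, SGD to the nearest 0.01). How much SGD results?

ZAR 45,000.00 × 0.076293 = NZD 3,433.18
NZD 3,433.18 ÷ 1.7655 = GBP 1,944.59
GBP 1,944.59 × 21.407 = MXN 41,627.84
MXN 41,627.84 × 0.072117 = SGD 3,002.07

SGD 3,002.07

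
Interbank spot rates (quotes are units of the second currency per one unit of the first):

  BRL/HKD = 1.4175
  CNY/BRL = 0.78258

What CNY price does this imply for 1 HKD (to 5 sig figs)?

HKD/CNY = 0.90146

1 HKD ÷ 1.4175 = 0.705467 BRL
0.705467 BRL ÷ 0.78258 = 0.901464 CNY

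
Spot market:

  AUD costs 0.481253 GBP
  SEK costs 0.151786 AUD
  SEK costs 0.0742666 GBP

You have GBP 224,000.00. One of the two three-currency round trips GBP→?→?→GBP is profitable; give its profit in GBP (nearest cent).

Profit: GBP 3,738.47

Profitable loop is GBP → AUD → SEK → GBP:
GBP 224,000.00 ÷ 0.481253 = AUD 465,451.64
AUD 465,451.64 ÷ 0.151786 = SEK 3,066,499.18
SEK 3,066,499.18 × 0.0742666 = GBP 227,738.47
Profit = GBP 227,738.47 − GBP 224,000.00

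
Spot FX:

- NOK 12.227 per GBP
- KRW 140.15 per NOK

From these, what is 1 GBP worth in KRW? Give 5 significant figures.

1 GBP × 12.227 = 12.227 NOK
12.227 NOK × 140.15 = 1713.61 KRW

GBP/KRW = 1713.6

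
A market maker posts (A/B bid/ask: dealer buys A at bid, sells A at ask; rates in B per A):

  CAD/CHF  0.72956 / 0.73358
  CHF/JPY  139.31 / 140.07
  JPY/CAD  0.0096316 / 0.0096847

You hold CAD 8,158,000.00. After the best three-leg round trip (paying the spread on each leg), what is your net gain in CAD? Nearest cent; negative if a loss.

Net profit: CAD 39,943.44

Best loop CAD → JPY → CHF → CAD:
CAD 8,158,000.00 ÷ 0.0096847 (buy JPY at ask) = JPY 842,359,598
JPY 842,359,598 ÷ 140.07 (buy CHF at ask) = CHF 6,013,847.35
CHF 6,013,847.35 ÷ 0.73358 (buy CAD at ask) = CAD 8,197,943.44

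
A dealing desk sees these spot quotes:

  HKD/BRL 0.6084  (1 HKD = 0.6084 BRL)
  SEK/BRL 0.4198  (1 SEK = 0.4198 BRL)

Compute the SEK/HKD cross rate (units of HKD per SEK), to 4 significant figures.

1 SEK × 0.4198 = 0.4198 BRL
0.4198 BRL ÷ 0.6084 = 0.690007 HKD

SEK/HKD = 0.6900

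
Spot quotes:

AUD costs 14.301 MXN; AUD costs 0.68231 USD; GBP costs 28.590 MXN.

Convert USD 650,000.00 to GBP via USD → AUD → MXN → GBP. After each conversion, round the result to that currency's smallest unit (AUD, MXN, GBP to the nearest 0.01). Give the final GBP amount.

USD 650,000.00 ÷ 0.68231 = AUD 952,646.16
AUD 952,646.16 × 14.301 = MXN 13,623,792.73
MXN 13,623,792.73 ÷ 28.590 = GBP 476,523.01

GBP 476,523.01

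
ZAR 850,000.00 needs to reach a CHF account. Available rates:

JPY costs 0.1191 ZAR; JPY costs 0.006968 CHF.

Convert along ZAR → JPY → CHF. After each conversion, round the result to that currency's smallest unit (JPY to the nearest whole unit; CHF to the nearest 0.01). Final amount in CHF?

ZAR 850,000.00 ÷ 0.1191 = JPY 7,136,860
JPY 7,136,860 × 0.006968 = CHF 49,729.64

CHF 49,729.64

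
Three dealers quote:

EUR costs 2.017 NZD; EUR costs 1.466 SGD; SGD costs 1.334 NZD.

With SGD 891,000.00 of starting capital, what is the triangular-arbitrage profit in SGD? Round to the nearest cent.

Profit: SGD 27,954.06

Profitable loop is SGD → EUR → NZD → SGD:
SGD 891,000.00 ÷ 1.466 = EUR 607,776.26
EUR 607,776.26 × 2.017 = NZD 1,225,884.72
NZD 1,225,884.72 ÷ 1.334 = SGD 918,954.06
Profit = SGD 918,954.06 − SGD 891,000.00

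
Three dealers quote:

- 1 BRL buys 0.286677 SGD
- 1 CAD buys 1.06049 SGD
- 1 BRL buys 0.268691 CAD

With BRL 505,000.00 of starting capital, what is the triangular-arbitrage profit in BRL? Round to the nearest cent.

Profit: BRL 3,071.15

Profitable loop is BRL → SGD → CAD → BRL:
BRL 505,000.00 × 0.286677 = SGD 144,771.89
SGD 144,771.89 ÷ 1.06049 = CAD 136,514.14
CAD 136,514.14 ÷ 0.268691 = BRL 508,071.15
Profit = BRL 508,071.15 − BRL 505,000.00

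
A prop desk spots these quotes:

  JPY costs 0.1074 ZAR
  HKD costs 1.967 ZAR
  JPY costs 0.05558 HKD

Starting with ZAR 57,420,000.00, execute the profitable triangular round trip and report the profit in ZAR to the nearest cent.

Profit: ZAR 1,029,635.77

Profitable loop is ZAR → JPY → HKD → ZAR:
ZAR 57,420,000.00 ÷ 0.1074 = JPY 534,636,872
JPY 534,636,872 × 0.05558 = HKD 29,715,117.32
HKD 29,715,117.32 × 1.967 = ZAR 58,449,635.77
Profit = ZAR 58,449,635.77 − ZAR 57,420,000.00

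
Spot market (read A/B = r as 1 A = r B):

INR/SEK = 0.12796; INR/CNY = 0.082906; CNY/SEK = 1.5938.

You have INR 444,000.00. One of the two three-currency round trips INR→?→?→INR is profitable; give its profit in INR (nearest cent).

Profit: INR 14,488.58

Profitable loop is INR → CNY → SEK → INR:
INR 444,000.00 × 0.082906 = CNY 36,810.26
CNY 36,810.26 × 1.5938 = SEK 58,668.20
SEK 58,668.20 ÷ 0.12796 = INR 458,488.58
Profit = INR 458,488.58 − INR 444,000.00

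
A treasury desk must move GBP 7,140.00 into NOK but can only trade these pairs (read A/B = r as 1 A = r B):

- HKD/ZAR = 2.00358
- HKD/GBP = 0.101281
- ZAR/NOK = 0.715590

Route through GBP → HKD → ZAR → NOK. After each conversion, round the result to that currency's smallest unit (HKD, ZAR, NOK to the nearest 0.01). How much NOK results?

NOK 101,074.40

GBP 7,140.00 ÷ 0.101281 = HKD 70,496.93
HKD 70,496.93 × 2.00358 = ZAR 141,246.24
ZAR 141,246.24 × 0.715590 = NOK 101,074.40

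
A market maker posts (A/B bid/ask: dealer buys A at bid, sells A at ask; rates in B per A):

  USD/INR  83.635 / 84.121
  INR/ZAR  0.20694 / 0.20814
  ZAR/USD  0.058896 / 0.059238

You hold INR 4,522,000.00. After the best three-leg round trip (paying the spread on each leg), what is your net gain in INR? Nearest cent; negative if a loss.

Best loop INR → ZAR → USD → INR:
INR 4,522,000.00 × 0.20694 (sell INR at bid) = ZAR 935,782.68
ZAR 935,782.68 × 0.058896 (sell ZAR at bid) = USD 55,113.86
USD 55,113.86 × 83.635 (sell USD at bid) = INR 4,609,447.41

Net profit: INR 87,447.41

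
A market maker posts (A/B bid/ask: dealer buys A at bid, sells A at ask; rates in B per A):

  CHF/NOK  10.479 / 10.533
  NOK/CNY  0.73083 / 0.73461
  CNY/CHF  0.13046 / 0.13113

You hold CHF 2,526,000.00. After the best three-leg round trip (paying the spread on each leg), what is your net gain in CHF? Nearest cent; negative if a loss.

Net result: CHF -2,246.54 (no profitable arbitrage after spreads)

Best loop CHF → NOK → CNY → CHF:
CHF 2,526,000.00 × 10.479 (sell CHF at bid) = NOK 26,469,954.00
NOK 26,469,954.00 × 0.73083 (sell NOK at bid) = CNY 19,345,036.48
CNY 19,345,036.48 × 0.13046 (sell CNY at bid) = CHF 2,523,753.46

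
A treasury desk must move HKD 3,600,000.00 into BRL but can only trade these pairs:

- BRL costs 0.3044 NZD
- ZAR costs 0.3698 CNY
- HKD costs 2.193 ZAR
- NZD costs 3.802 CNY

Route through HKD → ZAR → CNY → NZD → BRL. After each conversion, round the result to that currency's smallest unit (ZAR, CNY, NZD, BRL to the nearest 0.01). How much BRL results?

HKD 3,600,000.00 × 2.193 = ZAR 7,894,800.00
ZAR 7,894,800.00 × 0.3698 = CNY 2,919,497.04
CNY 2,919,497.04 ÷ 3.802 = NZD 767,884.54
NZD 767,884.54 ÷ 0.3044 = BRL 2,522,616.75

BRL 2,522,616.75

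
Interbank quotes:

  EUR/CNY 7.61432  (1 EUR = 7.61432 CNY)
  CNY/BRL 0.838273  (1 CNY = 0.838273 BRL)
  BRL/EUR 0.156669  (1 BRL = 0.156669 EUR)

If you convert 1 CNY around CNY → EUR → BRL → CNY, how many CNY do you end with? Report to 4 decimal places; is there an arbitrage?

Around CNY → EUR → BRL → CNY: 1 ÷ 7.61432 ÷ 0.156669 ÷ 0.838273 = 1.000001
Product ≈ 1 (deviation 0.000%, within rounding noise).

1.0000 (no arbitrage)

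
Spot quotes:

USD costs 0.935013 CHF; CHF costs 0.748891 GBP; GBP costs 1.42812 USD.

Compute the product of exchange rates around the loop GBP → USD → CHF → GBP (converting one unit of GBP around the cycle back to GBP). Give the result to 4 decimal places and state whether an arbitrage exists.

Around GBP → USD → CHF → GBP: 1 × 1.42812 × 0.935013 × 0.748891 = 1.000002
Product ≈ 1 (deviation 0.000%, within rounding noise).

1.0000 (no arbitrage)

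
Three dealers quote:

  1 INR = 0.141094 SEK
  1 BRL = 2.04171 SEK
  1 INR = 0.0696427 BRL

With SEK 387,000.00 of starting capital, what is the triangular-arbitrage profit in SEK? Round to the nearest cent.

Profitable loop is SEK → INR → BRL → SEK:
SEK 387,000.00 ÷ 0.141094 = INR 2,742,852.28
INR 2,742,852.28 × 0.0696427 = BRL 191,019.64
BRL 191,019.64 × 2.04171 = SEK 390,006.71
Profit = SEK 390,006.71 − SEK 387,000.00

Profit: SEK 3,006.71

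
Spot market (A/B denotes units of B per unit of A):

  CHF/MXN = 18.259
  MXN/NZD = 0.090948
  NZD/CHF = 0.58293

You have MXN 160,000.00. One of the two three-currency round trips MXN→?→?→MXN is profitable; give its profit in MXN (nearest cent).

Profit: MXN 5,285.00

Profitable loop is MXN → CHF → NZD → MXN:
MXN 160,000.00 ÷ 18.259 = CHF 8,762.80
CHF 8,762.80 ÷ 0.58293 = NZD 15,032.34
NZD 15,032.34 ÷ 0.090948 = MXN 165,285.00
Profit = MXN 165,285.00 − MXN 160,000.00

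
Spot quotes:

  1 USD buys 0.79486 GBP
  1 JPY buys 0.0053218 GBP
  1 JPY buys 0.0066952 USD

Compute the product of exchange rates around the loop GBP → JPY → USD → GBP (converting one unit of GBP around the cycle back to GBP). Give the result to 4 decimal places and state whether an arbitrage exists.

1.0000 (no arbitrage)

Around GBP → JPY → USD → GBP: 1 ÷ 0.0053218 × 0.0066952 × 0.79486 = 0.999990
Product ≈ 1 (deviation 0.001%, within rounding noise).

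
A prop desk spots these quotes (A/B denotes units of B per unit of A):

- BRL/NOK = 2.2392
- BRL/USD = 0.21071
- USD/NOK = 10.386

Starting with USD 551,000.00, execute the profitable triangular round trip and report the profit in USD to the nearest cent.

Profit: USD 12,781.76

Profitable loop is USD → BRL → NOK → USD:
USD 551,000.00 ÷ 0.21071 = BRL 2,614,968.44
BRL 2,614,968.44 × 2.2392 = NOK 5,855,437.33
NOK 5,855,437.33 ÷ 10.386 = USD 563,781.76
Profit = USD 563,781.76 − USD 551,000.00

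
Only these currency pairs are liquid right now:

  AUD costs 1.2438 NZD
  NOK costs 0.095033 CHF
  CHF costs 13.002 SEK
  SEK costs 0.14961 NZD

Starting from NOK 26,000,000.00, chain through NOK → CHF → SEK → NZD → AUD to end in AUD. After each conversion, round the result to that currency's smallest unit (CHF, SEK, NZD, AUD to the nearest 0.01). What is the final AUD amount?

AUD 3,864,274.95

NOK 26,000,000.00 × 0.095033 = CHF 2,470,858.00
CHF 2,470,858.00 × 13.002 = SEK 32,126,095.72
SEK 32,126,095.72 × 0.14961 = NZD 4,806,385.18
NZD 4,806,385.18 ÷ 1.2438 = AUD 3,864,274.95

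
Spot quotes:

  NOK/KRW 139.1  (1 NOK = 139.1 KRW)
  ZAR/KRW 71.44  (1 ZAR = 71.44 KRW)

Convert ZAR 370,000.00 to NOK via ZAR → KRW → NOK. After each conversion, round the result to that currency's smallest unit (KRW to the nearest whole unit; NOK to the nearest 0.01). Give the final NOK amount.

NOK 190,027.32

ZAR 370,000.00 × 71.44 = KRW 26,432,800
KRW 26,432,800 ÷ 139.1 = NOK 190,027.32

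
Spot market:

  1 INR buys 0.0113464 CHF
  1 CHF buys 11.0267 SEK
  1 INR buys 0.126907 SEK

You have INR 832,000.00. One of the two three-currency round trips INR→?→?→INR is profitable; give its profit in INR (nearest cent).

Profitable loop is INR → SEK → CHF → INR:
INR 832,000.00 × 0.126907 = SEK 105,586.62
SEK 105,586.62 ÷ 11.0267 = CHF 9,575.54
CHF 9,575.54 ÷ 0.0113464 = INR 843,927.73
Profit = INR 843,927.73 − INR 832,000.00

Profit: INR 11,927.73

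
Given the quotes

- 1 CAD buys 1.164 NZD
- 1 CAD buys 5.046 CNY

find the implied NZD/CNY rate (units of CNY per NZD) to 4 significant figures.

1 NZD ÷ 1.164 = 0.859107 CAD
0.859107 CAD × 5.046 = 4.33505 CNY

NZD/CNY = 4.335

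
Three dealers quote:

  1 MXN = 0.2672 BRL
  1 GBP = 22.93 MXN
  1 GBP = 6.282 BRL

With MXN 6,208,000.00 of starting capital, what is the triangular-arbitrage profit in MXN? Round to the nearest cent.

Profitable loop is MXN → GBP → BRL → MXN:
MXN 6,208,000.00 ÷ 22.93 = GBP 270,737.03
GBP 270,737.03 × 6.282 = BRL 1,700,770.00
BRL 1,700,770.00 ÷ 0.2672 = MXN 6,365,157.17
Profit = MXN 6,365,157.17 − MXN 6,208,000.00

Profit: MXN 157,157.17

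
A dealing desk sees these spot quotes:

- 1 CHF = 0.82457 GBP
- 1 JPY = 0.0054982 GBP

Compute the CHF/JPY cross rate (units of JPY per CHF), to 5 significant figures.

CHF/JPY = 149.97

1 CHF × 0.82457 = 0.82457 GBP
0.82457 GBP ÷ 0.0054982 = 149.971 JPY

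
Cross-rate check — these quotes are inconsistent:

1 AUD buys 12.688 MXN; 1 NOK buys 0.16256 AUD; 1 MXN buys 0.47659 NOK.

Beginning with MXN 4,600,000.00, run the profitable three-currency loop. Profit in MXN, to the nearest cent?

Profit: MXN 79,571.05

Profitable loop is MXN → AUD → NOK → MXN:
MXN 4,600,000.00 ÷ 12.688 = AUD 362,547.29
AUD 362,547.29 ÷ 0.16256 = NOK 2,230,236.77
NOK 2,230,236.77 ÷ 0.47659 = MXN 4,679,571.05
Profit = MXN 4,679,571.05 − MXN 4,600,000.00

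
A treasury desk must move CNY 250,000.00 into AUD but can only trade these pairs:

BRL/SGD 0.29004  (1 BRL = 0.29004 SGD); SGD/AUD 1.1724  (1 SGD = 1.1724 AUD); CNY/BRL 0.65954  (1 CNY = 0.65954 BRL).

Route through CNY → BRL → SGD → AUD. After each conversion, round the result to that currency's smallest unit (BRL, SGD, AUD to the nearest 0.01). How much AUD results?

AUD 56,067.98

CNY 250,000.00 × 0.65954 = BRL 164,885.00
BRL 164,885.00 × 0.29004 = SGD 47,823.25
SGD 47,823.25 × 1.1724 = AUD 56,067.98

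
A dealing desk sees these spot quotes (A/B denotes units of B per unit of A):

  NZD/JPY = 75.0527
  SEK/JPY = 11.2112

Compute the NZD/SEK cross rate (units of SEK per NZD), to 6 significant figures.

1 NZD × 75.0527 = 75.0527 JPY
75.0527 JPY ÷ 11.2112 = 6.69444 SEK

NZD/SEK = 6.69444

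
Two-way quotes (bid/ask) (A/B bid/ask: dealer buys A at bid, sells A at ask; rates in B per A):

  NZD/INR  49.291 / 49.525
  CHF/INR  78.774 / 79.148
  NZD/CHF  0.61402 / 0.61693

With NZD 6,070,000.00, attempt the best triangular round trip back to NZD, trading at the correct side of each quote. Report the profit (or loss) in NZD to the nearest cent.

Net profit: NZD 57,460.01

Best loop NZD → INR → CHF → NZD:
NZD 6,070,000.00 × 49.291 (sell NZD at bid) = INR 299,196,370.00
INR 299,196,370.00 ÷ 79.148 (buy CHF at ask) = CHF 3,780,213.90
CHF 3,780,213.90 ÷ 0.61693 (buy NZD at ask) = NZD 6,127,460.01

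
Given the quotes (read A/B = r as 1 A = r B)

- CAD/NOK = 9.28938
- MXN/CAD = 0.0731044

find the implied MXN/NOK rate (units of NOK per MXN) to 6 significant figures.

1 MXN × 0.0731044 = 0.0731044 CAD
0.0731044 CAD × 9.28938 = 0.679095 NOK

MXN/NOK = 0.679095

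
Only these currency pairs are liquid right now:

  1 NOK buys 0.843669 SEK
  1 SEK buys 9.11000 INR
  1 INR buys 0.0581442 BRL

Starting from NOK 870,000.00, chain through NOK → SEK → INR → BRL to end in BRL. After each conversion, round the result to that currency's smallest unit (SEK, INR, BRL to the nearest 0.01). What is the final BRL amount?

NOK 870,000.00 × 0.843669 = SEK 733,992.03
SEK 733,992.03 × 9.11000 = INR 6,686,667.39
INR 6,686,667.39 × 0.0581442 = BRL 388,790.93

BRL 388,790.93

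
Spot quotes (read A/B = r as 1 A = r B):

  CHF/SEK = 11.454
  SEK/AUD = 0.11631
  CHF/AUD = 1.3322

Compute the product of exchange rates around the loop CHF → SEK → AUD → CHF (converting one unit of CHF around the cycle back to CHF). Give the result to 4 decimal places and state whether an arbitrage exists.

Around CHF → SEK → AUD → CHF: 1 × 11.454 × 0.11631 ÷ 1.3322 = 1.000011
Product ≈ 1 (deviation 0.001%, within rounding noise).

1.0000 (no arbitrage)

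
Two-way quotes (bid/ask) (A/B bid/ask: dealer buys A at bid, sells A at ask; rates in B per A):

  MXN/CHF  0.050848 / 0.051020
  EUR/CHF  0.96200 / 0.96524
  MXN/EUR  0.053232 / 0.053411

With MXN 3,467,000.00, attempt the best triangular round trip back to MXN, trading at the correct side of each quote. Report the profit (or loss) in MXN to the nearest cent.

Net profit: MXN 12,855.76

Best loop MXN → EUR → CHF → MXN:
MXN 3,467,000.00 × 0.053232 (sell MXN at bid) = EUR 184,555.34
EUR 184,555.34 × 0.96200 (sell EUR at bid) = CHF 177,542.24
CHF 177,542.24 ÷ 0.051020 (buy MXN at ask) = MXN 3,479,855.76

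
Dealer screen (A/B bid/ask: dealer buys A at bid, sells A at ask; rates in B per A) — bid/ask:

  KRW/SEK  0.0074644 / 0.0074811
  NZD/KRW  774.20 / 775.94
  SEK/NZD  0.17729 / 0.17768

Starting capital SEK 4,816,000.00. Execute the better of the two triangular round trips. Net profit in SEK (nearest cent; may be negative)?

Best loop SEK → NZD → KRW → SEK:
SEK 4,816,000.00 × 0.17729 (sell SEK at bid) = NZD 853,828.64
NZD 853,828.64 × 774.20 (sell NZD at bid) = KRW 661,034,133
KRW 661,034,133 × 0.0074644 (sell KRW at bid) = SEK 4,934,223.18

Net profit: SEK 118,223.18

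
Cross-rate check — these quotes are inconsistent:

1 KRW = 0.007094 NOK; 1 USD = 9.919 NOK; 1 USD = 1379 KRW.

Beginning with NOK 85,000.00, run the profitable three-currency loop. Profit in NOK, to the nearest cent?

Profit: NOK 1,184.94

Profitable loop is NOK → KRW → USD → NOK:
NOK 85,000.00 ÷ 0.007094 = KRW 11,981,957
KRW 11,981,957 ÷ 1379 = USD 8,688.87
USD 8,688.87 × 9.919 = NOK 86,184.94
Profit = NOK 86,184.94 − NOK 85,000.00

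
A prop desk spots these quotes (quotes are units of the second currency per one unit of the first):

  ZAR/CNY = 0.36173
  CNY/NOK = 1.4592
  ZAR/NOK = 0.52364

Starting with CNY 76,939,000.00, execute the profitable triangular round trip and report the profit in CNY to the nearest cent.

Profitable loop is CNY → NOK → ZAR → CNY:
CNY 76,939,000.00 × 1.4592 = NOK 112,269,388.80
NOK 112,269,388.80 ÷ 0.52364 = ZAR 214,401,857.76
ZAR 214,401,857.76 × 0.36173 = CNY 77,555,584.01
Profit = CNY 77,555,584.01 − CNY 76,939,000.00

Profit: CNY 616,584.01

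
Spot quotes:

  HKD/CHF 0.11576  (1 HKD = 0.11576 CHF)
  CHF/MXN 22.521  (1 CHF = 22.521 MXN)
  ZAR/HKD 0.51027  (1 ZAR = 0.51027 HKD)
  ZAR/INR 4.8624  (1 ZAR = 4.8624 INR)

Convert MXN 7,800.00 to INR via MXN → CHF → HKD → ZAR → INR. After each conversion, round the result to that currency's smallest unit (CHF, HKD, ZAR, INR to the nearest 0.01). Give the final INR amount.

MXN 7,800.00 ÷ 22.521 = CHF 346.34
CHF 346.34 ÷ 0.11576 = HKD 2,991.88
HKD 2,991.88 ÷ 0.51027 = ZAR 5,863.33
ZAR 5,863.33 × 4.8624 = INR 28,509.86

INR 28,509.86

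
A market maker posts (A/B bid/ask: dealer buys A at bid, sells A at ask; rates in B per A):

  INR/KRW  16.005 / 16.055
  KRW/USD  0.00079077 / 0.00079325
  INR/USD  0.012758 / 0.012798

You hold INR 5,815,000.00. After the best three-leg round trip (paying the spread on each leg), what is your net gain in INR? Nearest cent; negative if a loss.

Best loop INR → USD → KRW → INR:
INR 5,815,000.00 × 0.012758 (sell INR at bid) = USD 74,187.77
USD 74,187.77 ÷ 0.00079325 (buy KRW at ask) = KRW 93,523,820
KRW 93,523,820 ÷ 16.055 (buy INR at ask) = INR 5,825,214.56

Net profit: INR 10,214.56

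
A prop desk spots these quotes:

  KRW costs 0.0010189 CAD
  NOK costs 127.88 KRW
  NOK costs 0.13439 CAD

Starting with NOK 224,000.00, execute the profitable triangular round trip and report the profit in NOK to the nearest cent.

Profit: NOK 7,036.60

Profitable loop is NOK → CAD → KRW → NOK:
NOK 224,000.00 × 0.13439 = CAD 30,103.36
CAD 30,103.36 ÷ 0.0010189 = KRW 29,544,960
KRW 29,544,960 ÷ 127.88 = NOK 231,036.60
Profit = NOK 231,036.60 − NOK 224,000.00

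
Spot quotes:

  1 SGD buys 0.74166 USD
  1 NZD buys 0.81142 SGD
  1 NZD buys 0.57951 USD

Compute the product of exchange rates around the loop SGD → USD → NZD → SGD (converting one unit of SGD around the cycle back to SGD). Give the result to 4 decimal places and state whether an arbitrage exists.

1.0385 (arbitrage exists)

Around SGD → USD → NZD → SGD: 1 × 0.74166 ÷ 0.57951 × 0.81142 = 1.038460
Product > 1; profitable direction is SGD → USD → NZD → SGD.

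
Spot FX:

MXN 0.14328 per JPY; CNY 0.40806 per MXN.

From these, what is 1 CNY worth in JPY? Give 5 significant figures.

1 CNY ÷ 0.40806 = 2.45062 MXN
2.45062 MXN ÷ 0.14328 = 17.1037 JPY

CNY/JPY = 17.104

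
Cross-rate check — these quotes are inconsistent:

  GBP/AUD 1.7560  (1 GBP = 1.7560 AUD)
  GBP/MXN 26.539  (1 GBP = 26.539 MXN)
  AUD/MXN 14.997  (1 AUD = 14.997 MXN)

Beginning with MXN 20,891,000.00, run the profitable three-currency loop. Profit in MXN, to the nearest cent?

Profit: MXN 162,043.14

Profitable loop is MXN → AUD → GBP → MXN:
MXN 20,891,000.00 ÷ 14.997 = AUD 1,393,011.94
AUD 1,393,011.94 ÷ 1.7560 = GBP 793,286.98
GBP 793,286.98 × 26.539 = MXN 21,053,043.14
Profit = MXN 21,053,043.14 − MXN 20,891,000.00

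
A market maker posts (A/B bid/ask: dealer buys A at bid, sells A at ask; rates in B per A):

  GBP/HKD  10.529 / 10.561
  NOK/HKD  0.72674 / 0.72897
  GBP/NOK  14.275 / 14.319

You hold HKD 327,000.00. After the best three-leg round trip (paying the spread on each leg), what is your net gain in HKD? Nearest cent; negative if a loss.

Net profit: HKD 2,847.00

Best loop HKD → NOK → GBP → HKD:
HKD 327,000.00 ÷ 0.72897 (buy NOK at ask) = NOK 448,578.13
NOK 448,578.13 ÷ 14.319 (buy GBP at ask) = GBP 31,327.48
GBP 31,327.48 × 10.529 (sell GBP at bid) = HKD 329,847.00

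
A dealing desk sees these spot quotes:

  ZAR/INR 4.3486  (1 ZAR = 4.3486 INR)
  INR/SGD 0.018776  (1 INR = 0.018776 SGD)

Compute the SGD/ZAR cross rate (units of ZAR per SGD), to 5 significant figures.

1 SGD ÷ 0.018776 = 53.2595 INR
53.2595 INR ÷ 4.3486 = 12.2475 ZAR

SGD/ZAR = 12.248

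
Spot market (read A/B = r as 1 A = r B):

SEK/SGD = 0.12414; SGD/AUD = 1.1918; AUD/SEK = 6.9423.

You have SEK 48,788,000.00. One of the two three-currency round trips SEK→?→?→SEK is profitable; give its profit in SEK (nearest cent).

Profitable loop is SEK → SGD → AUD → SEK:
SEK 48,788,000.00 × 0.12414 = SGD 6,056,542.32
SGD 6,056,542.32 × 1.1918 = AUD 7,218,187.14
AUD 7,218,187.14 × 6.9423 = SEK 50,110,820.56
Profit = SEK 50,110,820.56 − SEK 48,788,000.00

Profit: SEK 1,322,820.56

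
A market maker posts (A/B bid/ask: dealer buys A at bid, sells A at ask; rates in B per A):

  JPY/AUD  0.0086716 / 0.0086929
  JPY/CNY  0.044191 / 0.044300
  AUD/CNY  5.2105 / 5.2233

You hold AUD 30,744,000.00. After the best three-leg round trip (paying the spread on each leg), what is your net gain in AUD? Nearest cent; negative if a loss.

Best loop AUD → CNY → JPY → AUD:
AUD 30,744,000.00 × 5.2105 (sell AUD at bid) = CNY 160,191,612.00
CNY 160,191,612.00 ÷ 0.044300 (buy JPY at ask) = JPY 3,616,063,476
JPY 3,616,063,476 × 0.0086716 (sell JPY at bid) = AUD 31,357,056.04

Net profit: AUD 613,056.04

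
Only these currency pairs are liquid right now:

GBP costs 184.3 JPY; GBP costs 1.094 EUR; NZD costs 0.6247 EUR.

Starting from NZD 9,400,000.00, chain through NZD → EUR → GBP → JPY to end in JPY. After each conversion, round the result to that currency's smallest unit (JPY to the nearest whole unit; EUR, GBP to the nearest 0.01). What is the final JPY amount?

NZD 9,400,000.00 × 0.6247 = EUR 5,872,180.00
EUR 5,872,180.00 ÷ 1.094 = GBP 5,367,623.40
GBP 5,367,623.40 × 184.3 = JPY 989,252,993

JPY 989,252,993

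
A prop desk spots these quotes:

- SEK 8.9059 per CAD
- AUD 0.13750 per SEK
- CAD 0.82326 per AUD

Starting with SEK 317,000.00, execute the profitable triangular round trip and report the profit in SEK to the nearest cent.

Profitable loop is SEK → AUD → CAD → SEK:
SEK 317,000.00 × 0.13750 = AUD 43,587.50
AUD 43,587.50 × 0.82326 = CAD 35,883.85
CAD 35,883.85 × 8.9059 = SEK 319,577.94
Profit = SEK 319,577.94 − SEK 317,000.00

Profit: SEK 2,577.94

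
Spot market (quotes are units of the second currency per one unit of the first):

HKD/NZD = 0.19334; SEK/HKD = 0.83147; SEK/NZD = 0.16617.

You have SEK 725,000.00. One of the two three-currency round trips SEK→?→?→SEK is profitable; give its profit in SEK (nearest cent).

Profit: SEK 24,414.91

Profitable loop is SEK → NZD → HKD → SEK:
SEK 725,000.00 × 0.16617 = NZD 120,473.25
NZD 120,473.25 ÷ 0.19334 = HKD 623,116.01
HKD 623,116.01 ÷ 0.83147 = SEK 749,414.91
Profit = SEK 749,414.91 − SEK 725,000.00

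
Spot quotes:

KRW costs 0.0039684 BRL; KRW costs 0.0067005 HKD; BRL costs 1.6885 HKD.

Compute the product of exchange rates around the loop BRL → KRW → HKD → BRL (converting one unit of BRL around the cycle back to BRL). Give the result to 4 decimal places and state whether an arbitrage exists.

1.0000 (no arbitrage)

Around BRL → KRW → HKD → BRL: 1 ÷ 0.0039684 × 0.0067005 ÷ 1.6885 = 0.999979
Product ≈ 1 (deviation 0.002%, within rounding noise).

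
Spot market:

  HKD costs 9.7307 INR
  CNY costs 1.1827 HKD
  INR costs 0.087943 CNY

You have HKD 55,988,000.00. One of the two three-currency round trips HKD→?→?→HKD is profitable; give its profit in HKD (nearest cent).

Profitable loop is HKD → INR → CNY → HKD:
HKD 55,988,000.00 × 9.7307 = INR 544,802,431.60
INR 544,802,431.60 × 0.087943 = CNY 47,911,560.24
CNY 47,911,560.24 × 1.1827 = HKD 56,665,002.30
Profit = HKD 56,665,002.30 − HKD 55,988,000.00

Profit: HKD 677,002.30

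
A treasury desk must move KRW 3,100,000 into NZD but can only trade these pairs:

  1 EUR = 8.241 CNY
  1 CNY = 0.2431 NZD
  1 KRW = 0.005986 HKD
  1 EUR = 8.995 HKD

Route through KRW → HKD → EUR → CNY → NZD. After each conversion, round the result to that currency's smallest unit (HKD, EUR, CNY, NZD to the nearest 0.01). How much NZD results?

NZD 4,132.97

KRW 3,100,000 × 0.005986 = HKD 18,556.60
HKD 18,556.60 ÷ 8.995 = EUR 2,062.99
EUR 2,062.99 × 8.241 = CNY 17,001.10
CNY 17,001.10 × 0.2431 = NZD 4,132.97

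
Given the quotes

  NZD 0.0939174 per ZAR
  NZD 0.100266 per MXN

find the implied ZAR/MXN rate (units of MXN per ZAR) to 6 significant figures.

ZAR/MXN = 0.936682

1 ZAR × 0.0939174 = 0.0939174 NZD
0.0939174 NZD ÷ 0.100266 = 0.936682 MXN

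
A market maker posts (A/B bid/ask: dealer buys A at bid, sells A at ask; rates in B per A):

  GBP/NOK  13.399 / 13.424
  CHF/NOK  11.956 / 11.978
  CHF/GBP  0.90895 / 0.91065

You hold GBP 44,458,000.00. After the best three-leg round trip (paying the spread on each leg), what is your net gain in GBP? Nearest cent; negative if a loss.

Net profit: GBP 746,117.37

Best loop GBP → NOK → CHF → GBP:
GBP 44,458,000.00 × 13.399 (sell GBP at bid) = NOK 595,692,742.00
NOK 595,692,742.00 ÷ 11.978 (buy CHF at ask) = CHF 49,732,237.60
CHF 49,732,237.60 × 0.90895 (sell CHF at bid) = GBP 45,204,117.37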